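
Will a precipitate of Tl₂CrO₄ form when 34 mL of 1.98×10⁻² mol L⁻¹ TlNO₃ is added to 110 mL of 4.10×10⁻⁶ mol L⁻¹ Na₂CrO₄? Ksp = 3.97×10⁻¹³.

The combined volume is 144 mL.
[Tl⁺] = (1.98×10⁻²)(34)/144 = 4.68×10⁻³ mol L⁻¹
[CrO₄²⁻] = (4.10×10⁻⁶)(110)/144 = 3.13×10⁻⁶ mol L⁻¹
Q = [Tl⁺]^2[CrO₄²⁻] = 6.85×10⁻¹¹
Since Q (6.85×10⁻¹¹) exceeds Ksp (3.97×10⁻¹³), Tl₂CrO₄ will precipitate.

Yes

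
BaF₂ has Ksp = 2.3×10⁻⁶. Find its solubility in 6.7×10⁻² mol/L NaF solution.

BaF₂(s) ⇌ Ba²⁺(aq) + 2 F⁻(aq)
F⁻ is already present at 6.7×10⁻² mol/L. If s mol/L of BaF₂ dissolves, [Ba²⁺] = s while [F⁻] ≈ 6.7×10⁻² mol/L.
Ksp = [Ba²⁺][F⁻]^2 = s(6.7×10⁻²)^2
s = 2.3×10⁻⁶ / (6.7×10⁻²)^2 = 5.1×10⁻⁴
s = 5.1×10⁻⁴ mol/L

5.1×10⁻⁴ M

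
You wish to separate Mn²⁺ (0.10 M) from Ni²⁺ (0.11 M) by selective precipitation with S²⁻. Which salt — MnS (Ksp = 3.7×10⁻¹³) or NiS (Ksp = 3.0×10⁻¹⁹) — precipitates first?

NiS

A salt starts to precipitate once the ion product Q reaches its Ksp.
For MnS: [S²⁻] = (Ksp/[Mn²⁺]) = 3.7×10⁻¹² M
For NiS: [S²⁻] = (Ksp/[Ni²⁺]) = 2.7×10⁻¹⁸ M
The smaller threshold [S²⁻] is reached first, so NiS precipitates first.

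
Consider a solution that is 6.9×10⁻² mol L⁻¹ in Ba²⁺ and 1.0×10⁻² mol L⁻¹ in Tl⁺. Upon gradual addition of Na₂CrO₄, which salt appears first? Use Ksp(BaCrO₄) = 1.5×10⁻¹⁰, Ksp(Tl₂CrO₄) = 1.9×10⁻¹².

BaCrO₄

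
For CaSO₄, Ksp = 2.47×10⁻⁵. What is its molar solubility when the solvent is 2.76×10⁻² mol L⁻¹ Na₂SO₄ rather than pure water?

8.95×10⁻⁴ M

CaSO₄(s) ⇌ Ca²⁺(aq) + SO₄²⁻(aq)
The solution already contains SO₄²⁻ at 2.76×10⁻² mol L⁻¹. Let s be the molar solubility of CaSO₄.
[SO₄²⁻] ≈ 2.76×10⁻² mol L⁻¹ (common ion dominates); [Ca²⁺] = s.
Ksp = [Ca²⁺][SO₄²⁻] = s(2.76×10⁻²)
s = 2.47×10⁻⁵ / (2.76×10⁻²) = 8.95×10⁻⁴
s = 8.95×10⁻⁴ mol L⁻¹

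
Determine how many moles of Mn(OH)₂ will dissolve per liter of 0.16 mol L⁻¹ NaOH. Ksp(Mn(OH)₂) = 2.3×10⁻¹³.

9.0×10⁻¹² M

Mn(OH)₂(s) ⇌ Mn²⁺(aq) + 2 OH⁻(aq)
OH⁻ is already present at 0.16 mol L⁻¹. If s mol/L of Mn(OH)₂ dissolves, [Mn²⁺] = s while [OH⁻] ≈ 0.16 mol L⁻¹.
Ksp = [Mn²⁺][OH⁻]^2 = s(0.16)^2
s = 2.3×10⁻¹³ / (0.16)^2 = 9.0×10⁻¹²
s = 9.0×10⁻¹² mol L⁻¹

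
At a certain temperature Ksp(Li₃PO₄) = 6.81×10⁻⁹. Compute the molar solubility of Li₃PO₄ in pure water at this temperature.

Li₃PO₄(s) ⇌ 3 Li⁺(aq) + PO₄³⁻(aq)
Let s be the molar solubility. Then [Li⁺] = 3s and [PO₄³⁻] = s.
Ksp = [Li⁺]^3[PO₄³⁻] = (3s)^3 · s = 27s^4
27s^4 = 6.81×10⁻⁹  ⇒  s^4 = 2.52×10⁻¹⁰
s = (2.52×10⁻¹⁰)^(1/4) = 3.99×10⁻³ mol L⁻¹

3.99×10⁻³ M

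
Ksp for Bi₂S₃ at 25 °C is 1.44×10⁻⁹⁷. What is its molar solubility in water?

1.68×10⁻²⁰ M

Bi₂S₃(s) ⇌ 2 Bi³⁺(aq) + 3 S²⁻(aq)
Call the molar solubility s, so that [Bi³⁺] = 2s and [S²⁻] = 3s.
Ksp = [Bi³⁺]^2[S²⁻]^3 = (2s)^2 · (3s)^3 = 108s^5
108s^5 = 1.44×10⁻⁹⁷  ⇒  s^5 = 1.33×10⁻⁹⁹
s = 1.68×10⁻²⁰ mol L⁻¹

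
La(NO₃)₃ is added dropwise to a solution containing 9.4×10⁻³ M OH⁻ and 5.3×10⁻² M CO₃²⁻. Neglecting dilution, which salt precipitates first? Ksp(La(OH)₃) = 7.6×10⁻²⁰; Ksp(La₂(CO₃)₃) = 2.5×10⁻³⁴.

Each salt precipitates once Q = Ksp for that salt.
For La(OH)₃: [La³⁺] = (Ksp/[OH⁻]^3) = 9.2×10⁻¹⁴ M
For La₂(CO₃)₃: [La³⁺] = (Ksp/[CO₃²⁻]^3)^(1/2) = 1.3×10⁻¹⁵ M
Since La₂(CO₃)₃ needs less La³⁺ to reach saturation, it precipitates first.

La₂(CO₃)₃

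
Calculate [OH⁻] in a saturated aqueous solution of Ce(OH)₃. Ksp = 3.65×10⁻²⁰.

1.82×10⁻⁵ M

Ce(OH)₃(s) ⇌ Ce³⁺(aq) + 3 OH⁻(aq)
Let s be the molar solubility. Then [Ce³⁺] = s and [OH⁻] = 3s.
Ksp = [Ce³⁺][OH⁻]^3 = s · (3s)^3 = 27s^4 = 3.65×10⁻²⁰
s = 6.06×10⁻⁶ mol L⁻¹
[OH⁻] = 3s = 1.82×10⁻⁵ mol L⁻¹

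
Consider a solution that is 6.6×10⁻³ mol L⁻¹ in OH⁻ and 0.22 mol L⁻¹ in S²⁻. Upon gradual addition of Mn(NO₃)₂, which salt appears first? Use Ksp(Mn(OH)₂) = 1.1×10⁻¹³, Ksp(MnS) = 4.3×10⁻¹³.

MnS

Precipitation begins when Q = Ksp.
For Mn(OH)₂: [Mn²⁺] = (Ksp/[OH⁻]^2) = 2.5×10⁻⁹ mol L⁻¹
For MnS: [Mn²⁺] = (Ksp/[S²⁻]) = 2.0×10⁻¹² mol L⁻¹
MnS requires the lower [Mn²⁺], so it precipitates first.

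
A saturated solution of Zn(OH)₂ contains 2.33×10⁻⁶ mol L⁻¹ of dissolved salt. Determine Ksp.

Ksp = 5.06×10⁻¹⁷

Zn(OH)₂(s) ⇌ Zn²⁺(aq) + 2 OH⁻(aq)
Call the molar solubility s, so that [Zn²⁺] = s and [OH⁻] = 2s.
Ksp = [Zn²⁺][OH⁻]^2 = s · (2s)^2 = 4s^3
Ksp = 4 × (2.33×10⁻⁶)^3 = 5.06×10⁻¹⁷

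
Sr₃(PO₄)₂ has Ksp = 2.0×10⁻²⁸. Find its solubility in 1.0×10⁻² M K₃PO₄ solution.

4.2×10⁻⁹ M

Sr₃(PO₄)₂(s) ⇌ 3 Sr²⁺(aq) + 2 PO₄³⁻(aq)
PO₄³⁻ is already present at 1.0×10⁻² M. If s mol/L of Sr₃(PO₄)₂ dissolves, [Sr²⁺] = 3s while [PO₄³⁻] ≈ 1.0×10⁻² M.
Ksp = [Sr²⁺]^3[PO₄³⁻]^2 = (3s)^3(1.0×10⁻²)^2
(3s)^3 = 2.0×10⁻²⁸ / (1.0×10⁻²)^2 = 2.0×10⁻²⁴
s = 4.2×10⁻⁹ M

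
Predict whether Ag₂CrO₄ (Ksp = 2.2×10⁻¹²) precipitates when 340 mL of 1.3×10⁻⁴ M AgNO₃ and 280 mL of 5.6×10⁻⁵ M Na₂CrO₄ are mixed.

No

Total volume after mixing = 340 + 280 = 620 mL.
[Ag⁺] = (1.3×10⁻⁴)(340)/620 = 7.1×10⁻⁵ M
[CrO₄²⁻] = (5.6×10⁻⁵)(280)/620 = 2.5×10⁻⁵ M
Q = [Ag⁺]^2[CrO₄²⁻] = 1.3×10⁻¹³
Q = 1.3×10⁻¹³ < Ksp = 2.2×10⁻¹², so the solution is unsaturated and no precipitate forms.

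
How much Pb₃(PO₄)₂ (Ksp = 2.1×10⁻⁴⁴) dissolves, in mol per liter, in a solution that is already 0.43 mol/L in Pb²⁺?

Pb₃(PO₄)₂(s) ⇌ 3 Pb²⁺(aq) + 2 PO₄³⁻(aq)
With Pb²⁺ already at 0.43 mol/L and s small, take [Pb²⁺] ≈ 0.43 mol/L and [PO₄³⁻] = 2s.
Ksp = [Pb²⁺]^3[PO₄³⁻]^2 = (0.43)^3(2s)^2
(2s)^2 = 2.1×10⁻⁴⁴ / (0.43)^3 = 2.6×10⁻⁴³
s = 2.6×10⁻²² mol/L

2.6×10⁻²² M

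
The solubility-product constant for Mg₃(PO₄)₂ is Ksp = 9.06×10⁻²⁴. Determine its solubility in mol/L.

Mg₃(PO₄)₂(s) ⇌ 3 Mg²⁺(aq) + 2 PO₄³⁻(aq)
Let s be the molar solubility. Then [Mg²⁺] = 3s and [PO₄³⁻] = 2s.
Ksp = [Mg²⁺]^3[PO₄³⁻]^2 = (3s)^3 · (2s)^2 = 108s^5
108s^5 = 9.06×10⁻²⁴  ⇒  s^5 = 8.39×10⁻²⁶
s = 9.65×10⁻⁶ M

9.65×10⁻⁶ M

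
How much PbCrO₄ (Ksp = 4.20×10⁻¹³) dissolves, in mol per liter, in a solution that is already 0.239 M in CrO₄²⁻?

1.76×10⁻¹² M

PbCrO₄(s) ⇌ Pb²⁺(aq) + CrO₄²⁻(aq)
Let s be the solubility of PbCrO₄ here. The common ion gives [CrO₄²⁻] ≈ 0.239 M, and [Pb²⁺] = s.
Ksp = [Pb²⁺][CrO₄²⁻] = s(0.239)
s = 4.20×10⁻¹³ / (0.239) = 1.76×10⁻¹²
s = 1.76×10⁻¹² M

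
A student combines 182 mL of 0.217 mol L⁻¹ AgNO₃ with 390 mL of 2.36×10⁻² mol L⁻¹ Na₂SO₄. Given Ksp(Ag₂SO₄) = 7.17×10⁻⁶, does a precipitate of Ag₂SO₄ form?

Yes

Total volume after mixing = 182 + 390 = 572 mL.
[Ag⁺] = (0.217)(182)/572 = 6.90×10⁻² mol L⁻¹
[SO₄²⁻] = (2.36×10⁻²)(390)/572 = 1.61×10⁻² mol L⁻¹
Q = [Ag⁺]^2[SO₄²⁻] = 7.67×10⁻⁵
Since Q (7.67×10⁻⁵) exceeds Ksp (7.17×10⁻⁶), Ag₂SO₄ will precipitate.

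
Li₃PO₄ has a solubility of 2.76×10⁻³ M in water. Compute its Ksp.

Li₃PO₄(s) ⇌ 3 Li⁺(aq) + PO₄³⁻(aq)
For each mole of Li₃PO₄ that dissolves per liter, [Li⁺] = 3s and [PO₄³⁻] = s; let s denote this solubility.
Ksp = [Li⁺]^3[PO₄³⁻] = (3s)^3 · s = 27s^4
Ksp = 27 × (2.76×10⁻³)^4 = 1.57×10⁻⁹

Ksp = 1.57×10⁻⁹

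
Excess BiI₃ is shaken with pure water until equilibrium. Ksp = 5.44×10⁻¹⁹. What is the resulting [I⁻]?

BiI₃(s) ⇌ Bi³⁺(aq) + 3 I⁻(aq)
If s mol/L of BiI₃ dissolves, [Bi³⁺] = s and [I⁻] = 3s.
Ksp = [Bi³⁺][I⁻]^3 = s · (3s)^3 = 27s^4 = 5.44×10⁻¹⁹
s = 1.19×10⁻⁵ M
[I⁻] = 3s = 3.57×10⁻⁵ M

3.57×10⁻⁵ M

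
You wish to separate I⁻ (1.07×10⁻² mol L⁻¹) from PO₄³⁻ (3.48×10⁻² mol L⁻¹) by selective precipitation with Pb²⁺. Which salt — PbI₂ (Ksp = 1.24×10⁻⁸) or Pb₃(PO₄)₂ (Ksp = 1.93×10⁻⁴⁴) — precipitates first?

Pb₃(PO₄)₂

Precipitation of each salt begins when its ion product equals Ksp.
For PbI₂: [Pb²⁺] = (Ksp/[I⁻]^2) = 1.08×10⁻⁴ mol L⁻¹
For Pb₃(PO₄)₂: [Pb²⁺] = (Ksp/[PO₄³⁻]^2)^(1/3) = 2.52×10⁻¹⁴ mol L⁻¹
The smaller threshold [Pb²⁺] is reached first, so Pb₃(PO₄)₂ precipitates first.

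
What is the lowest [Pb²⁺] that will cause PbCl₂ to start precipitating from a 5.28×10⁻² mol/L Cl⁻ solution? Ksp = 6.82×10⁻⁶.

The threshold for precipitation is Q = Ksp.
PbCl₂(s) ⇌ Pb²⁺(aq) + 2 Cl⁻(aq)
Ksp = [Pb²⁺][Cl⁻]^2 = [Pb²⁺](5.28×10⁻²)^2
[Pb²⁺] = 6.82×10⁻⁶ / (5.28×10⁻²)^2 = 2.45×10⁻³
[Pb²⁺] = 2.45×10⁻³ mol/L

2.45×10⁻³ M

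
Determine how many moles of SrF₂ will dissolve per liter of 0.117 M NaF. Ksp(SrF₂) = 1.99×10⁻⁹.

1.45×10⁻⁷ M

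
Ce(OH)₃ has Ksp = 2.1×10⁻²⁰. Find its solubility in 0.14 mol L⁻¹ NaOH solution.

Ce(OH)₃(s) ⇌ Ce³⁺(aq) + 3 OH⁻(aq)
With OH⁻ already at 0.14 mol L⁻¹ and s small, take [OH⁻] ≈ 0.14 mol L⁻¹ and [Ce³⁺] = s.
Ksp = [Ce³⁺][OH⁻]^3 = s(0.14)^3
s = 2.1×10⁻²⁰ / (0.14)^3 = 7.7×10⁻¹⁸
s = 7.7×10⁻¹⁸ mol L⁻¹

7.7×10⁻¹⁸ M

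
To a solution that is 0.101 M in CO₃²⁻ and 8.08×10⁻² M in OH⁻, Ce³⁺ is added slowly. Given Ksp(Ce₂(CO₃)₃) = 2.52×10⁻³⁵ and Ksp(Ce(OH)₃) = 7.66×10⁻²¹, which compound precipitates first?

Ce(OH)₃

Each salt precipitates once Q = Ksp for that salt.
For Ce₂(CO₃)₃: [Ce³⁺] = (Ksp/[CO₃²⁻]^3)^(1/2) = 1.56×10⁻¹⁶ M
For Ce(OH)₃: [Ce³⁺] = (Ksp/[OH⁻]^3) = 1.45×10⁻¹⁷ M
The smaller threshold [Ce³⁺] is reached first, so Ce(OH)₃ precipitates first.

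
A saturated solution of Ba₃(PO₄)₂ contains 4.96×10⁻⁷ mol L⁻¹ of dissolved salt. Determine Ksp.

Ba₃(PO₄)₂(s) ⇌ 3 Ba²⁺(aq) + 2 PO₄³⁻(aq)
If s mol/L of Ba₃(PO₄)₂ dissolves, [Ba²⁺] = 3s and [PO₄³⁻] = 2s.
Ksp = [Ba²⁺]^3[PO₄³⁻]^2 = (3s)^3 · (2s)^2 = 108s^5
Ksp = 108 × (4.96×10⁻⁷)^5 = 3.24×10⁻³⁰

Ksp = 3.24×10⁻³⁰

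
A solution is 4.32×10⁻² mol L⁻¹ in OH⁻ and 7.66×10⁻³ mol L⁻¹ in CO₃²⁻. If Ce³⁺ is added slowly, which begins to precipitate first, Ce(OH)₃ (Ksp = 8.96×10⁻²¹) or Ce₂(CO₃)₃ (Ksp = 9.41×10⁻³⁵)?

Ce(OH)₃

Each salt precipitates once Q = Ksp for that salt.
For Ce(OH)₃: [Ce³⁺] = (Ksp/[OH⁻]^3) = 1.11×10⁻¹⁶ mol L⁻¹
For Ce₂(CO₃)₃: [Ce³⁺] = (Ksp/[CO₃²⁻]^3)^(1/2) = 1.45×10⁻¹⁴ mol L⁻¹
Ce(OH)₃ requires the lower [Ce³⁺], so it precipitates first.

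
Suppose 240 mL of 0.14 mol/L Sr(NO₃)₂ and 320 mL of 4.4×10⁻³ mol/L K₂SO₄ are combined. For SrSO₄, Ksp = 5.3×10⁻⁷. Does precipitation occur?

Total volume after mixing = 240 + 320 = 560 mL.
[Sr²⁺] = (0.14)(240)/560 = 6.0×10⁻² mol/L
[SO₄²⁻] = (4.4×10⁻³)(320)/560 = 2.5×10⁻³ mol/L
Q = [Sr²⁺][SO₄²⁻] = 1.5×10⁻⁴
Q = 1.5×10⁻⁴ > Ksp = 5.3×10⁻⁷, so the solution is supersaturated and SrSO₄ precipitates.

Yes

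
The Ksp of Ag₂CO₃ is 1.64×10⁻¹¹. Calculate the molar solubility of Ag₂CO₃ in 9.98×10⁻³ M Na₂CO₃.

2.03×10⁻⁵ M

Ag₂CO₃(s) ⇌ 2 Ag⁺(aq) + CO₃²⁻(aq)
With CO₃²⁻ already at 9.98×10⁻³ M and s small, take [CO₃²⁻] ≈ 9.98×10⁻³ M and [Ag⁺] = 2s.
Ksp = [Ag⁺]^2[CO₃²⁻] = (2s)^2(9.98×10⁻³)
(2s)^2 = 1.64×10⁻¹¹ / (9.98×10⁻³) = 1.64×10⁻⁹
s = 2.03×10⁻⁵ M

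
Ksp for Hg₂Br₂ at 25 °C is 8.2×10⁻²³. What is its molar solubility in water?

Hg₂Br₂(s) ⇌ Hg₂²⁺(aq) + 2 Br⁻(aq)
If s mol/L of Hg₂Br₂ dissolves, [Hg₂²⁺] = s and [Br⁻] = 2s.
Ksp = [Hg₂²⁺][Br⁻]^2 = s · (2s)^2 = 4s^3
4s^3 = 8.2×10⁻²³  ⇒  s^3 = 2.1×10⁻²³
s = (2.1×10⁻²³)^(1/3) = 2.7×10⁻⁸ mol L⁻¹

2.7×10⁻⁸ M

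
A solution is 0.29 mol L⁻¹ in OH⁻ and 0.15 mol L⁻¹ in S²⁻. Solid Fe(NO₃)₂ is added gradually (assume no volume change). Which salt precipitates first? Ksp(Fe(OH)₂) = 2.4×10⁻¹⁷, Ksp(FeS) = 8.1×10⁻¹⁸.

FeS

Precipitation begins when Q = Ksp.
For Fe(OH)₂: [Fe²⁺] = (Ksp/[OH⁻]^2) = 2.9×10⁻¹⁶ mol L⁻¹
For FeS: [Fe²⁺] = (Ksp/[S²⁻]) = 5.4×10⁻¹⁷ mol L⁻¹
The smaller threshold [Fe²⁺] is reached first, so FeS precipitates first.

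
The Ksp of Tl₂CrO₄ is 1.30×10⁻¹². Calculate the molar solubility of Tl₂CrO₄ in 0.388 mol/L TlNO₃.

Tl₂CrO₄(s) ⇌ 2 Tl⁺(aq) + CrO₄²⁻(aq)
The solution already contains Tl⁺ at 0.388 mol/L. Let s be the molar solubility of Tl₂CrO₄.
[Tl⁺] ≈ 0.388 mol/L (common ion dominates); [CrO₄²⁻] = s.
Ksp = [Tl⁺]^2[CrO₄²⁻] = (0.388)^2s
s = 1.30×10⁻¹² / (0.388)^2 = 8.64×10⁻¹²
s = 8.64×10⁻¹² mol/L

8.64×10⁻¹² M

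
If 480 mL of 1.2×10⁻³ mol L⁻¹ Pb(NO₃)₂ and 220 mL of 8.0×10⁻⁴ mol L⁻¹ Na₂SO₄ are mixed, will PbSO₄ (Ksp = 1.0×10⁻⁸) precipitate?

Total volume after mixing = 480 + 220 = 700 mL.
[Pb²⁺] = (1.2×10⁻³)(480)/700 = 8.2×10⁻⁴ mol L⁻¹
[SO₄²⁻] = (8.0×10⁻⁴)(220)/700 = 2.5×10⁻⁴ mol L⁻¹
Q = [Pb²⁺][SO₄²⁻] = 2.1×10⁻⁷
Since Q (2.1×10⁻⁷) exceeds Ksp (1.0×10⁻⁸), PbSO₄ will precipitate.

Yes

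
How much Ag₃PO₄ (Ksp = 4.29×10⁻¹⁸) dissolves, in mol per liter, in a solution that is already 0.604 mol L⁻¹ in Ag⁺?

Ag₃PO₄(s) ⇌ 3 Ag⁺(aq) + PO₄³⁻(aq)
Let s be the solubility of Ag₃PO₄ here. The common ion gives [Ag⁺] ≈ 0.604 mol L⁻¹, and [PO₄³⁻] = s.
Ksp = [Ag⁺]^3[PO₄³⁻] = (0.604)^3s
s = 4.29×10⁻¹⁸ / (0.604)^3 = 1.95×10⁻¹⁷
s = 1.95×10⁻¹⁷ mol L⁻¹

1.95×10⁻¹⁷ M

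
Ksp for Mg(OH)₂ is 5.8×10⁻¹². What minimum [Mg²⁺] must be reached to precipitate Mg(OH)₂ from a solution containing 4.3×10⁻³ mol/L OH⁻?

A salt starts to precipitate once the ion product Q reaches its Ksp.
Mg(OH)₂(s) ⇌ Mg²⁺(aq) + 2 OH⁻(aq)
Ksp = [Mg²⁺][OH⁻]^2 = [Mg²⁺](4.3×10⁻³)^2
[Mg²⁺] = 5.8×10⁻¹² / (4.3×10⁻³)^2 = 3.1×10⁻⁷
[Mg²⁺] = 3.1×10⁻⁷ mol/L

3.1×10⁻⁷ M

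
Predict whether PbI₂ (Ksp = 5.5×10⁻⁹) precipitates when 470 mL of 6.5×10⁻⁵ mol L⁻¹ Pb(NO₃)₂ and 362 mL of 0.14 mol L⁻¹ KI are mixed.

Yes

The combined volume is 832 mL.
[Pb²⁺] = (6.5×10⁻⁵)(470)/832 = 3.7×10⁻⁵ mol L⁻¹
[I⁻] = (0.14)(362)/832 = 6.1×10⁻² mol L⁻¹
Q = [Pb²⁺][I⁻]^2 = 1.4×10⁻⁷
Q = 1.4×10⁻⁷ > Ksp = 5.5×10⁻⁹, so the solution is supersaturated and PbI₂ precipitates.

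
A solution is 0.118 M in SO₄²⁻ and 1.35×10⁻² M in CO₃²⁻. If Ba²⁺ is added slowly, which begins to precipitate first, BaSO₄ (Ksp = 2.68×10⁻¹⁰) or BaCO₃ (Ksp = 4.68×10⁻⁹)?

BaSO₄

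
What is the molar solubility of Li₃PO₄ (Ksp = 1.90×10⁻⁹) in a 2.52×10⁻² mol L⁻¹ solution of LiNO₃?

1.19×10⁻⁴ M

Li₃PO₄(s) ⇌ 3 Li⁺(aq) + PO₄³⁻(aq)
With Li⁺ already at 2.52×10⁻² mol L⁻¹ and s small, take [Li⁺] ≈ 2.52×10⁻² mol L⁻¹ and [PO₄³⁻] = s.
Ksp = [Li⁺]^3[PO₄³⁻] = (2.52×10⁻²)^3s
s = 1.90×10⁻⁹ / (2.52×10⁻²)^3 = 1.19×10⁻⁴
s = 1.19×10⁻⁴ mol L⁻¹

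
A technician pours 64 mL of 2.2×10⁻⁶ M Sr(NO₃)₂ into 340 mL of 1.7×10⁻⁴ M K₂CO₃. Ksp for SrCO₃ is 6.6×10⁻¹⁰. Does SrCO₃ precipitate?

The combined volume is 404 mL.
[Sr²⁺] = (2.2×10⁻⁶)(64)/404 = 3.5×10⁻⁷ M
[CO₃²⁻] = (1.7×10⁻⁴)(340)/404 = 1.4×10⁻⁴ M
Q = [Sr²⁺][CO₃²⁻] = 5.0×10⁻¹¹
Q = 5.0×10⁻¹¹ < Ksp = 6.6×10⁻¹⁰, so the solution is unsaturated and no precipitate forms.

No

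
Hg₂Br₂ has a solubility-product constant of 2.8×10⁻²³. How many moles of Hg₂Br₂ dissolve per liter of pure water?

Hg₂Br₂(s) ⇌ Hg₂²⁺(aq) + 2 Br⁻(aq)
Let s be the molar solubility. Then [Hg₂²⁺] = s and [Br⁻] = 2s.
Ksp = [Hg₂²⁺][Br⁻]^2 = s · (2s)^2 = 4s^3
4s^3 = 2.8×10⁻²³  ⇒  s^3 = 7.0×10⁻²⁴
Taking the 3rd root, s = 1.9×10⁻⁸ mol L⁻¹.

1.9×10⁻⁸ M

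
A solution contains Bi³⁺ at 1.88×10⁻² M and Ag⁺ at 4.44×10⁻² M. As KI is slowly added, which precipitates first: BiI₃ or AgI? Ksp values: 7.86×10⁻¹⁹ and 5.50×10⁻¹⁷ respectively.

AgI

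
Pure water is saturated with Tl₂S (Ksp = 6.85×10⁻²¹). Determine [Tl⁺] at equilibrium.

Tl₂S(s) ⇌ 2 Tl⁺(aq) + S²⁻(aq)
Call the molar solubility s, so that [Tl⁺] = 2s and [S²⁻] = s.
Ksp = [Tl⁺]^2[S²⁻] = (2s)^2 · s = 4s^3 = 6.85×10⁻²¹
s = 1.20×10⁻⁷ mol L⁻¹
[Tl⁺] = 2s = 2.39×10⁻⁷ mol L⁻¹

2.39×10⁻⁷ M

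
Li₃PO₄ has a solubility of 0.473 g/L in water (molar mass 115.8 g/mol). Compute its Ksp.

Ksp = 7.52×10⁻⁹

Molar solubility s = (0.473 g/L) / (115.8 g/mol) = 4.0846×10⁻³ mol/L
Li₃PO₄(s) ⇌ 3 Li⁺(aq) + PO₄³⁻(aq)
For each mole of Li₃PO₄ that dissolves per liter, [Li⁺] = 3s and [PO₄³⁻] = s; let s denote this solubility.
Ksp = [Li⁺]^3[PO₄³⁻] = (3s)^3 · s = 27s^4
Ksp = 27 × (4.0846×10⁻³)^4 = 7.52×10⁻⁹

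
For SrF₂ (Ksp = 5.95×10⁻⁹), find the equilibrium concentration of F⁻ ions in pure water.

2.28×10⁻³ M

SrF₂(s) ⇌ Sr²⁺(aq) + 2 F⁻(aq)
For each mole of SrF₂ that dissolves per liter, [Sr²⁺] = s and [F⁻] = 2s; let s denote this solubility.
Ksp = [Sr²⁺][F⁻]^2 = s · (2s)^2 = 4s^3 = 5.95×10⁻⁹
s = 1.14×10⁻³ mol L⁻¹
[F⁻] = 2s = 2.28×10⁻³ mol L⁻¹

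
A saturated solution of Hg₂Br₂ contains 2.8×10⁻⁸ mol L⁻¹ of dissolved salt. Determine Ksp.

Ksp = 8.8×10⁻²³

Hg₂Br₂(s) ⇌ Hg₂²⁺(aq) + 2 Br⁻(aq)
For each mole of Hg₂Br₂ that dissolves per liter, [Hg₂²⁺] = s and [Br⁻] = 2s; let s denote this solubility.
Ksp = [Hg₂²⁺][Br⁻]^2 = s · (2s)^2 = 4s^3
Ksp = 4 × (2.8×10⁻⁸)^3 = 8.8×10⁻²³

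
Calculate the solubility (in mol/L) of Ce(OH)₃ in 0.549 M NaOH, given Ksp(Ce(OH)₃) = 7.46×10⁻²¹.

4.51×10⁻²⁰ M

Ce(OH)₃(s) ⇌ Ce³⁺(aq) + 3 OH⁻(aq)
The solution already contains OH⁻ at 0.549 M. Let s be the molar solubility of Ce(OH)₃.
[OH⁻] ≈ 0.549 M (common ion dominates); [Ce³⁺] = s.
Ksp = [Ce³⁺][OH⁻]^3 = s(0.549)^3
s = 7.46×10⁻²¹ / (0.549)^3 = 4.51×10⁻²⁰
s = 4.51×10⁻²⁰ M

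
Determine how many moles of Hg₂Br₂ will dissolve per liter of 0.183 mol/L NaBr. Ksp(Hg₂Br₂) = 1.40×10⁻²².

4.18×10⁻²¹ M

Hg₂Br₂(s) ⇌ Hg₂²⁺(aq) + 2 Br⁻(aq)
Let s be the solubility of Hg₂Br₂ here. The common ion gives [Br⁻] ≈ 0.183 mol/L, and [Hg₂²⁺] = s.
Ksp = [Hg₂²⁺][Br⁻]^2 = s(0.183)^2
s = 1.40×10⁻²² / (0.183)^2 = 4.18×10⁻²¹
s = 4.18×10⁻²¹ mol/L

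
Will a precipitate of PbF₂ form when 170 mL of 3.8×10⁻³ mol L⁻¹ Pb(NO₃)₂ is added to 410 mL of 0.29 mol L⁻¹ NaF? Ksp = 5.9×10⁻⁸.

After mixing, V = 170 mL + 410 mL = 580 mL.
[Pb²⁺] = (3.8×10⁻³)(170)/580 = 1.1×10⁻³ mol L⁻¹
[F⁻] = (0.29)(410)/580 = 0.21 mol L⁻¹
Q = [Pb²⁺][F⁻]^2 = 4.7×10⁻⁵
Q = 4.7×10⁻⁵ > Ksp = 5.9×10⁻⁸, so the solution is supersaturated and PbF₂ precipitates.

Yes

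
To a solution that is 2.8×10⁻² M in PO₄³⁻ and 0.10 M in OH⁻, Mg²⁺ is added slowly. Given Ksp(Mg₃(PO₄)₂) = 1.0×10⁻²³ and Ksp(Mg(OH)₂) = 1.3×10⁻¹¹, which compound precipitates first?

Mg(OH)₂

Precipitation of each salt begins when its ion product equals Ksp.
For Mg₃(PO₄)₂: [Mg²⁺] = (Ksp/[PO₄³⁻]^2)^(1/3) = 2.3×10⁻⁷ M
For Mg(OH)₂: [Mg²⁺] = (Ksp/[OH⁻]^2) = 1.3×10⁻⁹ M
Since Mg(OH)₂ needs less Mg²⁺ to reach saturation, it precipitates first.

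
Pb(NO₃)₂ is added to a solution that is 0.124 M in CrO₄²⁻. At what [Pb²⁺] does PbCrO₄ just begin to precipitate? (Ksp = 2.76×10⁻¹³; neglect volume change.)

2.23×10⁻¹² M

Precipitation begins when Q = Ksp.
PbCrO₄(s) ⇌ Pb²⁺(aq) + CrO₄²⁻(aq)
Ksp = [Pb²⁺][CrO₄²⁻] = [Pb²⁺](0.124)
[Pb²⁺] = 2.76×10⁻¹³ / (0.124) = 2.23×10⁻¹²
[Pb²⁺] = 2.23×10⁻¹² M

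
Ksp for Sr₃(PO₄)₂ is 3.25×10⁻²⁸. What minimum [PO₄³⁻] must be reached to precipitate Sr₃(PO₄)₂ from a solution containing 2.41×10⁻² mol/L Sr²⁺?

A salt starts to precipitate once the ion product Q reaches its Ksp.
Sr₃(PO₄)₂(s) ⇌ 3 Sr²⁺(aq) + 2 PO₄³⁻(aq)
Ksp = [Sr²⁺]^3[PO₄³⁻]^2 = [PO₄³⁻]^2(2.41×10⁻²)^3
[PO₄³⁻]^2 = 3.25×10⁻²⁸ / (2.41×10⁻²)^3 = 2.32×10⁻²³
[PO₄³⁻] = 4.82×10⁻¹² mol/L

4.82×10⁻¹² M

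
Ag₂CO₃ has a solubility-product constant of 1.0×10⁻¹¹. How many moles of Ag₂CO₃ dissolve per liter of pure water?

1.4×10⁻⁴ M

Ag₂CO₃(s) ⇌ 2 Ag⁺(aq) + CO₃²⁻(aq)
With molar solubility s: [Ag⁺] = 2s, [CO₃²⁻] = s.
Ksp = [Ag⁺]^2[CO₃²⁻] = (2s)^2 · s = 4s^3
4s^3 = 1.0×10⁻¹¹  ⇒  s^3 = 2.5×10⁻¹²
s = 1.4×10⁻⁴ M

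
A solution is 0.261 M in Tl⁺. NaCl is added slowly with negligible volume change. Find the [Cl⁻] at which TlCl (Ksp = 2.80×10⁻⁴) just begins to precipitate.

1.07×10⁻³ M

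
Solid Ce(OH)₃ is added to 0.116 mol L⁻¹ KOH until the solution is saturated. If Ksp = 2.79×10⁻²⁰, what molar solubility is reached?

1.79×10⁻¹⁷ M

Ce(OH)₃(s) ⇌ Ce³⁺(aq) + 3 OH⁻(aq)
Let s be the solubility of Ce(OH)₃ here. The common ion gives [OH⁻] ≈ 0.116 mol L⁻¹, and [Ce³⁺] = s.
Ksp = [Ce³⁺][OH⁻]^3 = s(0.116)^3
s = 2.79×10⁻²⁰ / (0.116)^3 = 1.79×10⁻¹⁷
s = 1.79×10⁻¹⁷ mol L⁻¹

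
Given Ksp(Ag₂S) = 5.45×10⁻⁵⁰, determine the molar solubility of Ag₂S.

2.39×10⁻¹⁷ M

Ag₂S(s) ⇌ 2 Ag⁺(aq) + S²⁻(aq)
For each mole of Ag₂S that dissolves per liter, [Ag⁺] = 2s and [S²⁻] = s; let s denote this solubility.
Ksp = [Ag⁺]^2[S²⁻] = (2s)^2 · s = 4s^3
4s^3 = 5.45×10⁻⁵⁰  ⇒  s^3 = 1.36×10⁻⁵⁰
Taking the 3rd root, s = 2.39×10⁻¹⁷ mol L⁻¹.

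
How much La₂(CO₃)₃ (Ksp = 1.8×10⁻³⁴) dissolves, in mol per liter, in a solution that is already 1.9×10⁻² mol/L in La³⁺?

2.6×10⁻¹¹ M

La₂(CO₃)₃(s) ⇌ 2 La³⁺(aq) + 3 CO₃²⁻(aq)
The solution already contains La³⁺ at 1.9×10⁻² mol/L. Let s be the molar solubility of La₂(CO₃)₃.
[La³⁺] ≈ 1.9×10⁻² mol/L (common ion dominates); [CO₃²⁻] = 3s.
Ksp = [La³⁺]^2[CO₃²⁻]^3 = (1.9×10⁻²)^2(3s)^3
(3s)^3 = 1.8×10⁻³⁴ / (1.9×10⁻²)^2 = 5.0×10⁻³¹
s = 2.6×10⁻¹¹ mol/L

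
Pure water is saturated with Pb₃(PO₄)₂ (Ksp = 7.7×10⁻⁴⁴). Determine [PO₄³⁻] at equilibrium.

1.9×10⁻⁹ M

Pb₃(PO₄)₂(s) ⇌ 3 Pb²⁺(aq) + 2 PO₄³⁻(aq)
If s mol/L of Pb₃(PO₄)₂ dissolves, [Pb²⁺] = 3s and [PO₄³⁻] = 2s.
Ksp = [Pb²⁺]^3[PO₄³⁻]^2 = (3s)^3 · (2s)^2 = 108s^5 = 7.7×10⁻⁴⁴
s = 9.3×10⁻¹⁰ mol/L
[PO₄³⁻] = 2s = 1.9×10⁻⁹ mol/L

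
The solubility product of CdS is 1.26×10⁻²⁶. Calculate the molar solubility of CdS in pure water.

CdS(s) ⇌ Cd²⁺(aq) + S²⁻(aq)
For each mole of CdS that dissolves per liter, [Cd²⁺] = s and [S²⁻] = s; let s denote this solubility.
Ksp = [Cd²⁺][S²⁻] = s · s = s^2
s^2 = 1.26×10⁻²⁶
s = (1.26×10⁻²⁶)^(1/2) = 1.12×10⁻¹³ M

1.12×10⁻¹³ M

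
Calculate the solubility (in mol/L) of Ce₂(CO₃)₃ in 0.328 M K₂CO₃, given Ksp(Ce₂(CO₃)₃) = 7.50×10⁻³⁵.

Ce₂(CO₃)₃(s) ⇌ 2 Ce³⁺(aq) + 3 CO₃²⁻(aq)
CO₃²⁻ is already present at 0.328 M. If s mol/L of Ce₂(CO₃)₃ dissolves, [Ce³⁺] = 2s while [CO₃²⁻] ≈ 0.328 M.
Ksp = [Ce³⁺]^2[CO₃²⁻]^3 = (2s)^2(0.328)^3
(2s)^2 = 7.50×10⁻³⁵ / (0.328)^3 = 2.13×10⁻³³
s = 2.31×10⁻¹⁷ M

2.31×10⁻¹⁷ M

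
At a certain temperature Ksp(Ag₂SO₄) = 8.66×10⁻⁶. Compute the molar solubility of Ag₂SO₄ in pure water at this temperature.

Ag₂SO₄(s) ⇌ 2 Ag⁺(aq) + SO₄²⁻(aq)
Call the molar solubility s, so that [Ag⁺] = 2s and [SO₄²⁻] = s.
Ksp = [Ag⁺]^2[SO₄²⁻] = (2s)^2 · s = 4s^3
4s^3 = 8.66×10⁻⁶  ⇒  s^3 = 2.17×10⁻⁶
s = 1.29×10⁻² mol L⁻¹

1.29×10⁻² M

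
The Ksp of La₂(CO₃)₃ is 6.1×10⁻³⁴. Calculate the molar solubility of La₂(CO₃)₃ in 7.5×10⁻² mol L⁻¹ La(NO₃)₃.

La₂(CO₃)₃(s) ⇌ 2 La³⁺(aq) + 3 CO₃²⁻(aq)
With La³⁺ already at 7.5×10⁻² mol L⁻¹ and s small, take [La³⁺] ≈ 7.5×10⁻² mol L⁻¹ and [CO₃²⁻] = 3s.
Ksp = [La³⁺]^2[CO₃²⁻]^3 = (7.5×10⁻²)^2(3s)^3
(3s)^3 = 6.1×10⁻³⁴ / (7.5×10⁻²)^2 = 1.1×10⁻³¹
s = 1.6×10⁻¹¹ mol L⁻¹

1.6×10⁻¹¹ M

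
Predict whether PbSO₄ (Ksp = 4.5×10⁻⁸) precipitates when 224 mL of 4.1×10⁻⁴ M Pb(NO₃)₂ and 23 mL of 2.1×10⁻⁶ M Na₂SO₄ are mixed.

No

Total volume after mixing = 224 + 23 = 247 mL.
[Pb²⁺] = (4.1×10⁻⁴)(224)/247 = 3.7×10⁻⁴ M
[SO₄²⁻] = (2.1×10⁻⁶)(23)/247 = 2.0×10⁻⁷ M
Q = [Pb²⁺][SO₄²⁻] = 7.3×10⁻¹¹
Q = 7.3×10⁻¹¹ < Ksp = 4.5×10⁻⁸, so the solution is unsaturated and no precipitate forms.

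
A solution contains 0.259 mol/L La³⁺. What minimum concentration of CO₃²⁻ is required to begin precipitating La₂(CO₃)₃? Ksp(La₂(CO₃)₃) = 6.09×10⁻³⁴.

Precipitation of each salt begins when its ion product equals Ksp.
La₂(CO₃)₃(s) ⇌ 2 La³⁺(aq) + 3 CO₃²⁻(aq)
Ksp = [La³⁺]^2[CO₃²⁻]^3 = [CO₃²⁻]^3(0.259)^2
[CO₃²⁻]^3 = 6.09×10⁻³⁴ / (0.259)^2 = 9.08×10⁻³³
[CO₃²⁻] = 2.09×10⁻¹¹ mol/L

2.09×10⁻¹¹ M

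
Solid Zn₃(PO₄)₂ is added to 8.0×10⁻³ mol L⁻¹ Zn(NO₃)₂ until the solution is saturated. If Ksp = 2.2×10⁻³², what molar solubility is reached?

1.0×10⁻¹³ M

Zn₃(PO₄)₂(s) ⇌ 3 Zn²⁺(aq) + 2 PO₄³⁻(aq)
Zn²⁺ is already present at 8.0×10⁻³ mol L⁻¹. If s mol/L of Zn₃(PO₄)₂ dissolves, [PO₄³⁻] = 2s while [Zn²⁺] ≈ 8.0×10⁻³ mol L⁻¹.
Ksp = [Zn²⁺]^3[PO₄³⁻]^2 = (8.0×10⁻³)^3(2s)^2
(2s)^2 = 2.2×10⁻³² / (8.0×10⁻³)^3 = 4.3×10⁻²⁶
s = 1.0×10⁻¹³ mol L⁻¹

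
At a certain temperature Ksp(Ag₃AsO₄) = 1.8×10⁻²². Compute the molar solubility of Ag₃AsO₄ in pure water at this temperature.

Ag₃AsO₄(s) ⇌ 3 Ag⁺(aq) + AsO₄³⁻(aq)
For each mole of Ag₃AsO₄ that dissolves per liter, [Ag⁺] = 3s and [AsO₄³⁻] = s; let s denote this solubility.
Ksp = [Ag⁺]^3[AsO₄³⁻] = (3s)^3 · s = 27s^4
27s^4 = 1.8×10⁻²²  ⇒  s^4 = 6.7×10⁻²⁴
s = (6.7×10⁻²⁴)^(1/4) = 1.6×10⁻⁶ M

1.6×10⁻⁶ M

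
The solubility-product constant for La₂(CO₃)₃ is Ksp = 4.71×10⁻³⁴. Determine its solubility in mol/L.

8.47×10⁻⁸ M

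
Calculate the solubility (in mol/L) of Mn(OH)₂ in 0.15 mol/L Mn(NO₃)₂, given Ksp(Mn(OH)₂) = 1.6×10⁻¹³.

Mn(OH)₂(s) ⇌ Mn²⁺(aq) + 2 OH⁻(aq)
Let s be the solubility of Mn(OH)₂ here. The common ion gives [Mn²⁺] ≈ 0.15 mol/L, and [OH⁻] = 2s.
Ksp = [Mn²⁺][OH⁻]^2 = (0.15)(2s)^2
(2s)^2 = 1.6×10⁻¹³ / (0.15) = 1.1×10⁻¹²
s = 5.2×10⁻⁷ mol/L

5.2×10⁻⁷ M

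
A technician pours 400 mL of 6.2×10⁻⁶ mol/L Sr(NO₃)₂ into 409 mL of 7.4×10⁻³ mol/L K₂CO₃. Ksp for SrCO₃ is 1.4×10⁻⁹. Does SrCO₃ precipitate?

Yes

The combined volume is 809 mL.
[Sr²⁺] = (6.2×10⁻⁶)(400)/809 = 3.1×10⁻⁶ mol/L
[CO₃²⁻] = (7.4×10⁻³)(409)/809 = 3.7×10⁻³ mol/L
Q = [Sr²⁺][CO₃²⁻] = 1.1×10⁻⁸
Since Q (1.1×10⁻⁸) exceeds Ksp (1.4×10⁻⁹), SrCO₃ will precipitate.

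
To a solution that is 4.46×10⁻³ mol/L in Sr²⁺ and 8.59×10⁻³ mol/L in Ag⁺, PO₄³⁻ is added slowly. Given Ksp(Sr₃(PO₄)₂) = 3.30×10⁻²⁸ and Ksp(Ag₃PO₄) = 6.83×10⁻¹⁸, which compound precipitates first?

Ag₃PO₄

Precipitation begins when Q = Ksp.
For Sr₃(PO₄)₂: [PO₄³⁻] = (Ksp/[Sr²⁺]^3)^(1/2) = 6.10×10⁻¹¹ mol/L
For Ag₃PO₄: [PO₄³⁻] = (Ksp/[Ag⁺]^3) = 1.08×10⁻¹¹ mol/L
Ag₃PO₄ requires the lower [PO₄³⁻], so it precipitates first.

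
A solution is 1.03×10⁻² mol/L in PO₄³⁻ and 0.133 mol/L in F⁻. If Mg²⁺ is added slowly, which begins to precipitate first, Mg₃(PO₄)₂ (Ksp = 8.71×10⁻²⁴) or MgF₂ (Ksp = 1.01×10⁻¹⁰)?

MgF₂

Precipitation begins when Q = Ksp.
For Mg₃(PO₄)₂: [Mg²⁺] = (Ksp/[PO₄³⁻]^2)^(1/3) = 4.35×10⁻⁷ mol/L
For MgF₂: [Mg²⁺] = (Ksp/[F⁻]^2) = 5.71×10⁻⁹ mol/L
MgF₂ requires the lower [Mg²⁺], so it precipitates first.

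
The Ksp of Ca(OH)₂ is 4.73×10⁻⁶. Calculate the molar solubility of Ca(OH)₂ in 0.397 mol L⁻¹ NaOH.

3.00×10⁻⁵ M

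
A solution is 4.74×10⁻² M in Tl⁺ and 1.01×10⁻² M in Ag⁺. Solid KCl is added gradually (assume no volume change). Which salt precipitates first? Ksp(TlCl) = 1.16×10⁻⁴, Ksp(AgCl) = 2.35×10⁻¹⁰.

AgCl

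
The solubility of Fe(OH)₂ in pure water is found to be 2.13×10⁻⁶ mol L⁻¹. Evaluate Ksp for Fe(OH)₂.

Fe(OH)₂(s) ⇌ Fe²⁺(aq) + 2 OH⁻(aq)
With molar solubility s: [Fe²⁺] = s, [OH⁻] = 2s.
Ksp = [Fe²⁺][OH⁻]^2 = s · (2s)^2 = 4s^3
Ksp = 4 × (2.13×10⁻⁶)^3 = 3.87×10⁻¹⁷

Ksp = 3.87×10⁻¹⁷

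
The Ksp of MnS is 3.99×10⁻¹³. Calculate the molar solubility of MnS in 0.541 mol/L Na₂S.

7.38×10⁻¹³ M

MnS(s) ⇌ Mn²⁺(aq) + S²⁻(aq)
The solution already contains S²⁻ at 0.541 mol/L. Let s be the molar solubility of MnS.
[S²⁻] ≈ 0.541 mol/L (common ion dominates); [Mn²⁺] = s.
Ksp = [Mn²⁺][S²⁻] = s(0.541)
s = 3.99×10⁻¹³ / (0.541) = 7.38×10⁻¹³
s = 7.38×10⁻¹³ mol/L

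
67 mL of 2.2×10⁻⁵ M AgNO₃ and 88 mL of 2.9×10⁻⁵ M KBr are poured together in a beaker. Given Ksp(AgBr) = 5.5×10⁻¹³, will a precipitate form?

Yes

After mixing, V = 67 mL + 88 mL = 155 mL.
[Ag⁺] = (2.2×10⁻⁵)(67)/155 = 9.5×10⁻⁶ M
[Br⁻] = (2.9×10⁻⁵)(88)/155 = 1.6×10⁻⁵ M
Q = [Ag⁺][Br⁻] = 1.6×10⁻¹⁰
Because Q > Ksp (1.6×10⁻¹⁰ vs 5.5×10⁻¹³), a precipitate of AgBr forms.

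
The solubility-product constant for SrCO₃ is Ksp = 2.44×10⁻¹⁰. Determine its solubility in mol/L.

1.56×10⁻⁵ M

SrCO₃(s) ⇌ Sr²⁺(aq) + CO₃²⁻(aq)
If s mol/L of SrCO₃ dissolves, [Sr²⁺] = s and [CO₃²⁻] = s.
Ksp = [Sr²⁺][CO₃²⁻] = s · s = s^2
s^2 = 2.44×10⁻¹⁰
Taking the 2nd root, s = 1.56×10⁻⁵ mol/L.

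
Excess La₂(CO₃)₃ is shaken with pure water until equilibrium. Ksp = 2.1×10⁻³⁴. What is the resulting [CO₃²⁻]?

2.2×10⁻⁷ M

La₂(CO₃)₃(s) ⇌ 2 La³⁺(aq) + 3 CO₃²⁻(aq)
With molar solubility s: [La³⁺] = 2s, [CO₃²⁻] = 3s.
Ksp = [La³⁺]^2[CO₃²⁻]^3 = (2s)^2 · (3s)^3 = 108s^5 = 2.1×10⁻³⁴
s = 7.2×10⁻⁸ M
[CO₃²⁻] = 3s = 2.2×10⁻⁷ M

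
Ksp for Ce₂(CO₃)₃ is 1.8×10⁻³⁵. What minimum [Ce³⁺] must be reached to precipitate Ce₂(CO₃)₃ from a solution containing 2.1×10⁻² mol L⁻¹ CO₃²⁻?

1.4×10⁻¹⁵ M

A salt starts to precipitate once the ion product Q reaches its Ksp.
Ce₂(CO₃)₃(s) ⇌ 2 Ce³⁺(aq) + 3 CO₃²⁻(aq)
Ksp = [Ce³⁺]^2[CO₃²⁻]^3 = [Ce³⁺]^2(2.1×10⁻²)^3
[Ce³⁺]^2 = 1.8×10⁻³⁵ / (2.1×10⁻²)^3 = 1.9×10⁻³⁰
[Ce³⁺] = 1.4×10⁻¹⁵ mol L⁻¹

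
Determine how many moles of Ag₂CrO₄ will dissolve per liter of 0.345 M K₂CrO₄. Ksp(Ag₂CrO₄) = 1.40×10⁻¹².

Ag₂CrO₄(s) ⇌ 2 Ag⁺(aq) + CrO₄²⁻(aq)
The solution already contains CrO₄²⁻ at 0.345 M. Let s be the molar solubility of Ag₂CrO₄.
[CrO₄²⁻] ≈ 0.345 M (common ion dominates); [Ag⁺] = 2s.
Ksp = [Ag⁺]^2[CrO₄²⁻] = (2s)^2(0.345)
(2s)^2 = 1.40×10⁻¹² / (0.345) = 4.06×10⁻¹²
s = 1.01×10⁻⁶ M

1.01×10⁻⁶ M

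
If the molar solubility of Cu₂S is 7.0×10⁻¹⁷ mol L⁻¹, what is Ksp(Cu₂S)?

Ksp = 1.4×10⁻⁴⁸

Cu₂S(s) ⇌ 2 Cu⁺(aq) + S²⁻(aq)
If s mol/L of Cu₂S dissolves, [Cu⁺] = 2s and [S²⁻] = s.
Ksp = [Cu⁺]^2[S²⁻] = (2s)^2 · s = 4s^3
Ksp = 4 × (7.0×10⁻¹⁷)^3 = 1.4×10⁻⁴⁸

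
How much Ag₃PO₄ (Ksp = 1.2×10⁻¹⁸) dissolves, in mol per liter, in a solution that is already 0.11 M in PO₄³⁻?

7.4×10⁻⁷ M

Ag₃PO₄(s) ⇌ 3 Ag⁺(aq) + PO₄³⁻(aq)
The solution already contains PO₄³⁻ at 0.11 M. Let s be the molar solubility of Ag₃PO₄.
[PO₄³⁻] ≈ 0.11 M (common ion dominates); [Ag⁺] = 3s.
Ksp = [Ag⁺]^3[PO₄³⁻] = (3s)^3(0.11)
(3s)^3 = 1.2×10⁻¹⁸ / (0.11) = 1.1×10⁻¹⁷
s = 7.4×10⁻⁷ M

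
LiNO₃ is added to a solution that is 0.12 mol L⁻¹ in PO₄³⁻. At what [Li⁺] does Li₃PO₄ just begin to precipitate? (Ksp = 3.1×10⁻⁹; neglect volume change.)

3.0×10⁻³ M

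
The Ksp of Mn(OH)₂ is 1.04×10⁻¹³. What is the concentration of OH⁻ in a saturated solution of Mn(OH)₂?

Mn(OH)₂(s) ⇌ Mn²⁺(aq) + 2 OH⁻(aq)
For each mole of Mn(OH)₂ that dissolves per liter, [Mn²⁺] = s and [OH⁻] = 2s; let s denote this solubility.
Ksp = [Mn²⁺][OH⁻]^2 = s · (2s)^2 = 4s^3 = 1.04×10⁻¹³
s = 2.96×10⁻⁵ M
[OH⁻] = 2s = 5.92×10⁻⁵ M

5.92×10⁻⁵ M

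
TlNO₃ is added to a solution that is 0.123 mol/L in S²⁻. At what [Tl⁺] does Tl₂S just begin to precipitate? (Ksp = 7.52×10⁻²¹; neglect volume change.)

2.47×10⁻¹⁰ M

The threshold for precipitation is Q = Ksp.
Tl₂S(s) ⇌ 2 Tl⁺(aq) + S²⁻(aq)
Ksp = [Tl⁺]^2[S²⁻] = [Tl⁺]^2(0.123)
[Tl⁺]^2 = 7.52×10⁻²¹ / (0.123) = 6.11×10⁻²⁰
[Tl⁺] = 2.47×10⁻¹⁰ mol/L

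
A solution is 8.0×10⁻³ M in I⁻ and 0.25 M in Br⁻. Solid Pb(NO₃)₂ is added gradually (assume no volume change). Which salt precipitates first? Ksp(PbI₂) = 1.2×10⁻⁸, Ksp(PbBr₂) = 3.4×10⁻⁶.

Each salt precipitates once Q = Ksp for that salt.
For PbI₂: [Pb²⁺] = (Ksp/[I⁻]^2) = 1.9×10⁻⁴ M
For PbBr₂: [Pb²⁺] = (Ksp/[Br⁻]^2) = 5.4×10⁻⁵ M
Since PbBr₂ needs less Pb²⁺ to reach saturation, it precipitates first.

PbBr₂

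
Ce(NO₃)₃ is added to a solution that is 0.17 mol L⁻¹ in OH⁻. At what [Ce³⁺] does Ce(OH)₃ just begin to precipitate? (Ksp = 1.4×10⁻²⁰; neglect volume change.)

A salt starts to precipitate once the ion product Q reaches its Ksp.
Ce(OH)₃(s) ⇌ Ce³⁺(aq) + 3 OH⁻(aq)
Ksp = [Ce³⁺][OH⁻]^3 = [Ce³⁺](0.17)^3
[Ce³⁺] = 1.4×10⁻²⁰ / (0.17)^3 = 2.8×10⁻¹⁸
[Ce³⁺] = 2.8×10⁻¹⁸ mol L⁻¹

2.8×10⁻¹⁸ M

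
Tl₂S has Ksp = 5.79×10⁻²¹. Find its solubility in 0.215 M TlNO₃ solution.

1.25×10⁻¹⁹ M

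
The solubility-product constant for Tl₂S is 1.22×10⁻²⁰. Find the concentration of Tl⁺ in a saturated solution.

Tl₂S(s) ⇌ 2 Tl⁺(aq) + S²⁻(aq)
Call the molar solubility s, so that [Tl⁺] = 2s and [S²⁻] = s.
Ksp = [Tl⁺]^2[S²⁻] = (2s)^2 · s = 4s^3 = 1.22×10⁻²⁰
s = 1.45×10⁻⁷ M
[Tl⁺] = 2s = 2.90×10⁻⁷ M

2.90×10⁻⁷ M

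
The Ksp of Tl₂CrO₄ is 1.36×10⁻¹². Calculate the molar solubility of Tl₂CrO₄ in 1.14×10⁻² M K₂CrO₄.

5.46×10⁻⁶ M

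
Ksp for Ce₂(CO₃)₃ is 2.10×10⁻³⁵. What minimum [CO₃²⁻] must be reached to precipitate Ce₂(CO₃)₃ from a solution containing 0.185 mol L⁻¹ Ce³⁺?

Precipitation of each salt begins when its ion product equals Ksp.
Ce₂(CO₃)₃(s) ⇌ 2 Ce³⁺(aq) + 3 CO₃²⁻(aq)
Ksp = [Ce³⁺]^2[CO₃²⁻]^3 = [CO₃²⁻]^3(0.185)^2
[CO₃²⁻]^3 = 2.10×10⁻³⁵ / (0.185)^2 = 6.14×10⁻³⁴
[CO₃²⁻] = 8.50×10⁻¹² mol L⁻¹

8.50×10⁻¹² M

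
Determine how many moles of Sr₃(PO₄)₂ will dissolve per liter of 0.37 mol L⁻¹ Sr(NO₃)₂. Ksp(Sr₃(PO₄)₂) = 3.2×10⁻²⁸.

Sr₃(PO₄)₂(s) ⇌ 3 Sr²⁺(aq) + 2 PO₄³⁻(aq)
With Sr²⁺ already at 0.37 mol L⁻¹ and s small, take [Sr²⁺] ≈ 0.37 mol L⁻¹ and [PO₄³⁻] = 2s.
Ksp = [Sr²⁺]^3[PO₄³⁻]^2 = (0.37)^3(2s)^2
(2s)^2 = 3.2×10⁻²⁸ / (0.37)^3 = 6.3×10⁻²⁷
s = 4.0×10⁻¹⁴ mol L⁻¹

4.0×10⁻¹⁴ M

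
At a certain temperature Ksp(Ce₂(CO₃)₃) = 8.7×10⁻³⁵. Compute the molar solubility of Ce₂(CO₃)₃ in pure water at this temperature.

6.0×10⁻⁸ M

Ce₂(CO₃)₃(s) ⇌ 2 Ce³⁺(aq) + 3 CO₃²⁻(aq)
If s mol/L of Ce₂(CO₃)₃ dissolves, [Ce³⁺] = 2s and [CO₃²⁻] = 3s.
Ksp = [Ce³⁺]^2[CO₃²⁻]^3 = (2s)^2 · (3s)^3 = 108s^5
108s^5 = 8.7×10⁻³⁵  ⇒  s^5 = 8.1×10⁻³⁷
s = (8.1×10⁻³⁷)^(1/5) = 6.0×10⁻⁸ mol/L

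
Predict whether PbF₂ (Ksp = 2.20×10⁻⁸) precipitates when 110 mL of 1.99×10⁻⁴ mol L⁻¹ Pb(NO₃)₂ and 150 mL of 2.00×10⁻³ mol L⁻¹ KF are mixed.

The combined volume is 260 mL.
[Pb²⁺] = (1.99×10⁻⁴)(110)/260 = 8.42×10⁻⁵ mol L⁻¹
[F⁻] = (2.00×10⁻³)(150)/260 = 1.15×10⁻³ mol L⁻¹
Q = [Pb²⁺][F⁻]^2 = 1.12×10⁻¹⁰
Q < Ksp (1.12×10⁻¹⁰ vs 2.20×10⁻⁸); the solution remains unsaturated and no precipitate forms.

No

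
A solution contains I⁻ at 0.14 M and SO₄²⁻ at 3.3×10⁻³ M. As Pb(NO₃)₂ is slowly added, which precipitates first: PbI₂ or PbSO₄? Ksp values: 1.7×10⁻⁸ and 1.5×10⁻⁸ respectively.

Each salt precipitates once Q = Ksp for that salt.
For PbI₂: [Pb²⁺] = (Ksp/[I⁻]^2) = 8.7×10⁻⁷ M
For PbSO₄: [Pb²⁺] = (Ksp/[SO₄²⁻]) = 4.5×10⁻⁶ M
Since PbI₂ needs less Pb²⁺ to reach saturation, it precipitates first.

PbI₂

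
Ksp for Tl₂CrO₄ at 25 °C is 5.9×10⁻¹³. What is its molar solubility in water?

Tl₂CrO₄(s) ⇌ 2 Tl⁺(aq) + CrO₄²⁻(aq)
If s mol/L of Tl₂CrO₄ dissolves, [Tl⁺] = 2s and [CrO₄²⁻] = s.
Ksp = [Tl⁺]^2[CrO₄²⁻] = (2s)^2 · s = 4s^3
4s^3 = 5.9×10⁻¹³  ⇒  s^3 = 1.5×10⁻¹³
s = (1.5×10⁻¹³)^(1/3) = 5.3×10⁻⁵ M

5.3×10⁻⁵ M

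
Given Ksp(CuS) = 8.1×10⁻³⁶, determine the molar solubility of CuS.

2.8×10⁻¹⁸ M

CuS(s) ⇌ Cu²⁺(aq) + S²⁻(aq)
For each mole of CuS that dissolves per liter, [Cu²⁺] = s and [S²⁻] = s; let s denote this solubility.
Ksp = [Cu²⁺][S²⁻] = s · s = s^2
s^2 = 8.1×10⁻³⁶
Taking the 2nd root, s = 2.8×10⁻¹⁸ mol L⁻¹.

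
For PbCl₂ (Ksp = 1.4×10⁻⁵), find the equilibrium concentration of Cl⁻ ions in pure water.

3.0×10⁻² M

PbCl₂(s) ⇌ Pb²⁺(aq) + 2 Cl⁻(aq)
With molar solubility s: [Pb²⁺] = s, [Cl⁻] = 2s.
Ksp = [Pb²⁺][Cl⁻]^2 = s · (2s)^2 = 4s^3 = 1.4×10⁻⁵
s = 1.5×10⁻² mol/L
[Cl⁻] = 2s = 3.0×10⁻² mol/L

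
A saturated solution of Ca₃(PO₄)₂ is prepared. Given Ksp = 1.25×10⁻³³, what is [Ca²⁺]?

3.09×10⁻⁷ M

Ca₃(PO₄)₂(s) ⇌ 3 Ca²⁺(aq) + 2 PO₄³⁻(aq)
If s mol/L of Ca₃(PO₄)₂ dissolves, [Ca²⁺] = 3s and [PO₄³⁻] = 2s.
Ksp = [Ca²⁺]^3[PO₄³⁻]^2 = (3s)^3 · (2s)^2 = 108s^5 = 1.25×10⁻³³
s = 1.03×10⁻⁷ mol L⁻¹
[Ca²⁺] = 3s = 3.09×10⁻⁷ mol L⁻¹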